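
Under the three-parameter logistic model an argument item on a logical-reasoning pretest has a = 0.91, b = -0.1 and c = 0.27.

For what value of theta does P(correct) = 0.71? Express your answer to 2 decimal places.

P(theta) = c + (1 − c) · 1 / (1 + exp(−a(theta − b)))
Remove guessing floor: (0.71 − 0.27)/(1 − 0.27) = 0.6027
logit = ln(0.6027/0.3973) = 0.4169
theta = b + logit/(a) = -0.1 + 0.4169/0.9100 = 0.3581

0.36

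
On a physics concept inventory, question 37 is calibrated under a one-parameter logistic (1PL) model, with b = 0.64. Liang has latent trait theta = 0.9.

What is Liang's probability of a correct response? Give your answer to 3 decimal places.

P(theta) = 1 / (1 + exp(−(theta − b)))
Exponent: (0.9 − 0.64) = 0.2600
1/(1 + e^{-0.2600}) = 0.5646
P = 0.5646

0.565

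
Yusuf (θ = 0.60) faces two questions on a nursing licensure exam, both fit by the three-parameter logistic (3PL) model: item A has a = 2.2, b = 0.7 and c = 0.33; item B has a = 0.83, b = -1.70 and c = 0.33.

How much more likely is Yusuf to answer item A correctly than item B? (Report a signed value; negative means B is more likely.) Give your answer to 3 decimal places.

P(θ) = c + (1 − c) · 1 / (1 + exp(−a(θ − b)))
P_A = 0.6283
P_B = 0.9135
P_A − P_B = -0.2852

-0.285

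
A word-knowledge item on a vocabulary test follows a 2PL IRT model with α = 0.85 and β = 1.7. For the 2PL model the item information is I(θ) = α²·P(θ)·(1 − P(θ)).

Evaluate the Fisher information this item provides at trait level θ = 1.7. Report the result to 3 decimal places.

P = 1/(1+e^{0.0000}) = 0.5000
P(1−P) = 0.5000 × 0.5000 = 0.2500
I = α² × P(1−P) = 0.85² × 0.2500 = 0.18062

0.181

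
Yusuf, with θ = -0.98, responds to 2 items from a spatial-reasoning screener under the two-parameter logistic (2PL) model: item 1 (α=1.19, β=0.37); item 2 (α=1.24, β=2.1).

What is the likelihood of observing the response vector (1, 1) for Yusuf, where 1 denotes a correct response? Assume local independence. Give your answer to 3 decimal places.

0.004

P(θ) = 1 / (1 + exp(−α(θ − β)))
P_1 = 1/(1+e^{1.6065}) = 0.1671
P_2 = 1/(1+e^{3.8192}) = 0.0215
L = P_1 × P_2 = 0.1671 × 0.0215 = 0.00359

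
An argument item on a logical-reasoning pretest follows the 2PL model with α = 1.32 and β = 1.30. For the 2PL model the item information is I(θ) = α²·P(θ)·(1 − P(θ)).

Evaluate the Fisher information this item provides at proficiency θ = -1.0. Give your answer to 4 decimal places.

0.0762

P = 1/(1+e^{3.0360}) = 0.0458
P(1−P) = 0.0458 × 0.9542 = 0.0437
I = α² × P(1−P) = 1.32² × 0.0437 = 0.07619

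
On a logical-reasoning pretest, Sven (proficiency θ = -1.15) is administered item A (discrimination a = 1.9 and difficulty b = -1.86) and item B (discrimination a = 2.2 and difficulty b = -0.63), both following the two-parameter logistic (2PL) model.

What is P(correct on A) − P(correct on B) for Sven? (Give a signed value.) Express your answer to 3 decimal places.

P(θ) = 1 / (1 + exp(−a(θ − b)))
P_A = 0.7940
P_B = 0.2416
P_A − P_B = 0.5524

0.552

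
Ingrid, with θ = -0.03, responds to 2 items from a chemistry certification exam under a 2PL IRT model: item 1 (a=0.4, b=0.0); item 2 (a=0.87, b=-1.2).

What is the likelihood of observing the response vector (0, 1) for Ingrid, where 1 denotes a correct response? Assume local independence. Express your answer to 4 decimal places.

0.3695

P(θ) = 1 / (1 + exp(−a(θ − b)))
P_1 = 1/(1+e^{0.0120}) = 0.4970
P_2 = 1/(1+e^{-1.0179}) = 0.7346
L = (1−P_1) × P_2 = 0.5030 × 0.7346 = 0.36949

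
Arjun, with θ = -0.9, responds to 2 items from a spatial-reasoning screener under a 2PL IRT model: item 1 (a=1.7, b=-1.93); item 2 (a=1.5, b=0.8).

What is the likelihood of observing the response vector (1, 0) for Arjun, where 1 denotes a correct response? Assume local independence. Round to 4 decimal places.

P(θ) = 1 / (1 + exp(−a(θ − b)))
P_1 = 1/(1+e^{-1.7510}) = 0.8521
P_2 = 1/(1+e^{2.5500}) = 0.0724
L = P_1 × (1−P_2) = 0.8521 × 0.9276 = 0.79037

0.7904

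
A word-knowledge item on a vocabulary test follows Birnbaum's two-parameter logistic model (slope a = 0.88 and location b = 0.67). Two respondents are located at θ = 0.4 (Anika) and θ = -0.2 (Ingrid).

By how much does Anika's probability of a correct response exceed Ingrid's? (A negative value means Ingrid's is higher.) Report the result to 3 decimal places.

P(θ) = 1 / (1 + exp(−a(θ − b)))
P(Anika) = 0.4409  [exponent -0.2376]
P(Ingrid) = 0.3174  [exponent -0.7656]
Difference = 0.4409 − 0.3174 = 0.1234

0.123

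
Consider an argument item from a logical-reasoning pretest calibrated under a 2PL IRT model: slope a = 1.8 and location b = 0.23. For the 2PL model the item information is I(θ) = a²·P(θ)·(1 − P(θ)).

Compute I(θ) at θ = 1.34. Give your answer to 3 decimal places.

0.341

P = 1/(1+e^{-1.9980}) = 0.8806
P(1−P) = 0.8806 × 0.1194 = 0.1052
I = a² × P(1−P) = 1.8² × 0.1052 = 0.34070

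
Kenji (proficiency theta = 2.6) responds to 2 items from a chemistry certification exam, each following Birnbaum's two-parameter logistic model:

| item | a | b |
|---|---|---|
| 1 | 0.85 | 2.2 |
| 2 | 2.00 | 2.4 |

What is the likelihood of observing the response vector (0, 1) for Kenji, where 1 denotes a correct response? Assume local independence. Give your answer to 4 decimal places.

0.2489

P(theta) = 1 / (1 + exp(−a(theta − b)))
P_1 = 1/(1+e^{-0.3400}) = 0.5842
P_2 = 1/(1+e^{-0.4000}) = 0.5987
L = (1−P_1) × P_2 = 0.4158 × 0.5987 = 0.24894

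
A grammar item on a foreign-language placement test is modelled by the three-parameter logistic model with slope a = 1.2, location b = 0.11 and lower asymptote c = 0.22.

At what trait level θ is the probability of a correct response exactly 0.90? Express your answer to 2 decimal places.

P(θ) = c + (1 − c) · 1 / (1 + exp(−a(θ − b)))
Remove guessing floor: (0.90 − 0.22)/(1 − 0.22) = 0.8718
logit = ln(0.8718/0.1282) = 1.9169
θ = b + logit/(a) = 0.11 + 1.9169/1.2000 = 1.7074

1.71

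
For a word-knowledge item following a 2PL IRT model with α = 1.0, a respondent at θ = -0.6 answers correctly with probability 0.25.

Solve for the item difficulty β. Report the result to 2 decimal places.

P(θ) = 1 / (1 + exp(−α(θ − β)))
logit(0.25) = ln(0.25/0.75) = -1.0986
β = θ − logit/(α) = -0.6 − (-1.0986)/1.0000 = 0.4986

0.50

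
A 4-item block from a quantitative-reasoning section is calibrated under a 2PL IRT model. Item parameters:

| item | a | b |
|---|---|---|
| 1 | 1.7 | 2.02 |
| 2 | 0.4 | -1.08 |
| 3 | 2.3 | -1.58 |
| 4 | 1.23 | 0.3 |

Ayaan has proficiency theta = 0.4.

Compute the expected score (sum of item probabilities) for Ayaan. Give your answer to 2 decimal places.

2.22

P(theta) = 1 / (1 + exp(−a(theta − b)))
P_1 = 1/(1+e^{2.7540}) = 0.0599
P_2 = 1/(1+e^{-0.5920}) = 0.6438
P_3 = 1/(1+e^{-4.5540}) = 0.9896
P_4 = 1/(1+e^{-0.1230}) = 0.5307
E[score] = 0.0599 + 0.6438 + 0.9896 + 0.5307 = 2.2240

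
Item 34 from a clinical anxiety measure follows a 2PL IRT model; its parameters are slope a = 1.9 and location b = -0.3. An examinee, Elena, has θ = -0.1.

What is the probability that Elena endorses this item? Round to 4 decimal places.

0.5939

P(θ) = 1 / (1 + exp(−a(θ − b)))
Exponent: 1.9 × (-0.1 − (-0.3)) = 0.3800
1/(1 + e^{-0.3800}) = 0.5939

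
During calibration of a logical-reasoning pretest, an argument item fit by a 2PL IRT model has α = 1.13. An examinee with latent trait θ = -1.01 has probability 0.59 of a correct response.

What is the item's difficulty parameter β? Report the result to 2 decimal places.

P(θ) = 1 / (1 + exp(−α(θ − β)))
logit(0.59) = ln(0.59/0.41) = 0.3640
β = θ − logit/(α) = -1.01 − 0.3640/1.1300 = -1.3321

-1.33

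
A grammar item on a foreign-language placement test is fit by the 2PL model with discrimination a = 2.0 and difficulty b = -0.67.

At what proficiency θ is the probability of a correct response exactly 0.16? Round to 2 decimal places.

-1.50

P(θ) = 1 / (1 + exp(−a(θ − b)))
logit = ln(0.1600/0.8400) = -1.6582
θ = b + logit/(a) = -0.67 + (-1.6582)/2.0000 = -1.4991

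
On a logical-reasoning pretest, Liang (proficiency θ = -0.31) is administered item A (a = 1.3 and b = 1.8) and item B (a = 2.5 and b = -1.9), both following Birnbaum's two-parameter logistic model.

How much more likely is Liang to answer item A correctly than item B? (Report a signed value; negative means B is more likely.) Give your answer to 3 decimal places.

-0.921

P(θ) = 1 / (1 + exp(−a(θ − b)))
P_A = 0.0605
P_B = 0.9816
P_A − P_B = -0.9211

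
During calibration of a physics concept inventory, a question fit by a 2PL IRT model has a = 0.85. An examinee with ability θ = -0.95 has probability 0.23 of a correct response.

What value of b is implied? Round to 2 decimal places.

0.47

P(θ) = 1 / (1 + exp(−a(θ − b)))
logit(0.23) = ln(0.23/0.77) = -1.2083
b = θ − logit/(a) = -0.95 − (-1.2083)/0.8500 = 0.4715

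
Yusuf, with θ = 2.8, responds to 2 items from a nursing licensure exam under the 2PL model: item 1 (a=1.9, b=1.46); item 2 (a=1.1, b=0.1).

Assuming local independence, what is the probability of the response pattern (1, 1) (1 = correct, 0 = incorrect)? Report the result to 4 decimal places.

P(θ) = 1 / (1 + exp(−a(θ − b)))
P_1 = 1/(1+e^{-2.5460}) = 0.9273
P_2 = 1/(1+e^{-2.9700}) = 0.9512
L = P_1 × P_2 = 0.9273 × 0.9512 = 0.88205

0.8821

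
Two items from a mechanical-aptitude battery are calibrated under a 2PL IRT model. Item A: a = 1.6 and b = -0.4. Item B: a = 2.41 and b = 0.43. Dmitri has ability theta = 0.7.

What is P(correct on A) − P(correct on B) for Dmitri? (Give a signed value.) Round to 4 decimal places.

P(theta) = 1 / (1 + exp(−a(theta − b)))
P_A = 0.8532
P_B = 0.6572
P_A − P_B = 0.1960

0.1960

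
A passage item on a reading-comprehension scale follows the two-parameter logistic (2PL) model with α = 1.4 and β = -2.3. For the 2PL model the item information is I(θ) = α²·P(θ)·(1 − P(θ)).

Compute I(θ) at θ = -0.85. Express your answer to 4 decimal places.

0.2011

P = 1/(1+e^{-2.0300}) = 0.8839
P(1−P) = 0.8839 × 0.1161 = 0.1026
I = α² × P(1−P) = 1.4² × 0.1026 = 0.20112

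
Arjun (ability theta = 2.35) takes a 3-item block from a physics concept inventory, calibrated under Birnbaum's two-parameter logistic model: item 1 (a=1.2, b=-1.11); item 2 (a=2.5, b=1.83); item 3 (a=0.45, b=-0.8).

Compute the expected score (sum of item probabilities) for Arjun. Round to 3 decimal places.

2.575

P(theta) = 1 / (1 + exp(−a(theta − b)))
P_1 = 1/(1+e^{-4.1520}) = 0.9845
P_2 = 1/(1+e^{-1.3000}) = 0.7858
P_3 = 1/(1+e^{-1.4175}) = 0.8049
E[score] = 0.9845 + 0.7858 + 0.8049 = 2.5753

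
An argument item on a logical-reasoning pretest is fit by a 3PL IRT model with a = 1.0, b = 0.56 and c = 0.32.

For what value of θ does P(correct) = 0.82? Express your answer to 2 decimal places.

P(θ) = c + (1 − c) · 1 / (1 + exp(−a(θ − b)))
Remove guessing floor: (0.82 − 0.32)/(1 − 0.32) = 0.7353
logit = ln(0.7353/0.2647) = 1.0217
θ = b + logit/(a) = 0.56 + 1.0217/1.0000 = 1.5817

1.58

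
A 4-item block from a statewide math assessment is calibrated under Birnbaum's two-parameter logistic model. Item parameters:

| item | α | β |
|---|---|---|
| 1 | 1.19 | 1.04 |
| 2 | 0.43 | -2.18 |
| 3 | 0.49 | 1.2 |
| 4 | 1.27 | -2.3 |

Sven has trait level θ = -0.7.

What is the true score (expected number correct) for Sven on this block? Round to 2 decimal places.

P(θ) = 1 / (1 + exp(−α(θ − β)))
P_1 = 1/(1+e^{2.0706}) = 0.1120
P_2 = 1/(1+e^{-0.6364}) = 0.6539
P_3 = 1/(1+e^{0.9310}) = 0.2827
P_4 = 1/(1+e^{-2.0320}) = 0.8841
E[score] = 0.1120 + 0.6539 + 0.2827 + 0.8841 = 1.9328

1.93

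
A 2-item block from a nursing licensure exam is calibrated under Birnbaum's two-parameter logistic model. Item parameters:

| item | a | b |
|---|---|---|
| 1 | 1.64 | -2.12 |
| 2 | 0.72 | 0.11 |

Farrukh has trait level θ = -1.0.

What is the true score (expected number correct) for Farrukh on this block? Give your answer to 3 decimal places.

1.173

P(θ) = 1 / (1 + exp(−a(θ − b)))
P_1 = 1/(1+e^{-1.8368}) = 0.8626
P_2 = 1/(1+e^{0.7992}) = 0.3102
E[score] = 0.8626 + 0.3102 = 1.1728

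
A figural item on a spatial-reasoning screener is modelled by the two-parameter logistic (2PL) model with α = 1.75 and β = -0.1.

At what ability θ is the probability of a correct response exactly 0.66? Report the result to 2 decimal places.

P(θ) = 1 / (1 + exp(−α(θ − β)))
logit = ln(0.6600/0.3400) = 0.6633
θ = β + logit/(α) = -0.1 + 0.6633/1.7500 = 0.2790

0.28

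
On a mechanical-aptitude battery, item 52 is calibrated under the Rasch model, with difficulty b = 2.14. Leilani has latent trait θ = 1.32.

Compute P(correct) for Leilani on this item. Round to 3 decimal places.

P(θ) = 1 / (1 + exp(−(θ − b)))
Exponent: (1.32 − 2.14) = -0.8200
1/(1 + e^{0.8200}) = 0.3058
P = 0.3058

0.306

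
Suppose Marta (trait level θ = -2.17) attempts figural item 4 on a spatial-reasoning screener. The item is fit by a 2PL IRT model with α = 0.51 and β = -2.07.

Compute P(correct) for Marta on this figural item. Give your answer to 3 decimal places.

0.487

P(θ) = 1 / (1 + exp(−α(θ − β)))
Exponent: 0.51 × (-2.17 − (-2.07)) = -0.0510
1/(1 + e^{0.0510}) = 0.4873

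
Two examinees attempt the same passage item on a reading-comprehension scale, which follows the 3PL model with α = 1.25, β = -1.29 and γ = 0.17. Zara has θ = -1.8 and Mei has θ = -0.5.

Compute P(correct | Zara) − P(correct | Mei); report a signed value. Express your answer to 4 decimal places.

P(θ) = γ + (1 − γ) · 1 / (1 + exp(−α(θ − β)))
P(Zara) = 0.4570  [exponent -0.6375]
P(Mei) = 0.7747  [exponent 0.9875]
Difference = 0.4570 − 0.7747 = -0.3177

-0.3177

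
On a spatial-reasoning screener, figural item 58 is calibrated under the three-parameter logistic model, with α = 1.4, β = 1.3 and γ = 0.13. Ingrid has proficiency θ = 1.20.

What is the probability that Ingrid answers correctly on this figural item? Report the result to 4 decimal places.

P(θ) = γ + (1 − γ) · 1 / (1 + exp(−α(θ − β)))
Exponent: 1.4 × (1.20 − 1.3) = -0.1400
1/(1 + e^{0.1400}) = 0.4651
P = 0.13 + 0.87 × 0.4651 = 0.5346

0.5346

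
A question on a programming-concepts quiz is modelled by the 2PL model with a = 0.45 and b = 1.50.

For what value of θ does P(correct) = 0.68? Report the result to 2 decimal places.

3.18

P(θ) = 1 / (1 + exp(−a(θ − b)))
logit = ln(0.6800/0.3200) = 0.7538
θ = b + logit/(a) = 1.50 + 0.7538/0.4500 = 3.1750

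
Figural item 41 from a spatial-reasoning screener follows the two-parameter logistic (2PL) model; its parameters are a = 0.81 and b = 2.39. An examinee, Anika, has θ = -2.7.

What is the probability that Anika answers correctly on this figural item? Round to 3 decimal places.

0.016

P(θ) = 1 / (1 + exp(−a(θ − b)))
Exponent: 0.81 × (-2.7 − 2.39) = -4.1229
1/(1 + e^{4.1229}) = 0.0159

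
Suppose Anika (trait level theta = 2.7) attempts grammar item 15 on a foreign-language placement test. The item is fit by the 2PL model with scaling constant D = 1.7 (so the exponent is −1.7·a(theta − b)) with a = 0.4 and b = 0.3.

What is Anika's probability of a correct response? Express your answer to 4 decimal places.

0.8364

P(theta) = 1 / (1 + exp(−D·a(theta − b)))
Exponent: 1.7 × 0.4 × (2.7 − 0.3) = 1.6320
1/(1 + e^{-1.6320}) = 0.8364
P = 0.8364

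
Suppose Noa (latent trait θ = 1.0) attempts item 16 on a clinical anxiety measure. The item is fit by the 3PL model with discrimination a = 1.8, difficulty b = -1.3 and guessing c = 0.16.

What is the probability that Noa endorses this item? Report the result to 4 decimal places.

P(θ) = c + (1 − c) · 1 / (1 + exp(−a(θ − b)))
Exponent: 1.8 × (1.0 − (-1.3)) = 4.1400
1/(1 + e^{-4.1400}) = 0.9843
P = 0.16 + 0.84 × 0.9843 = 0.9868

0.9868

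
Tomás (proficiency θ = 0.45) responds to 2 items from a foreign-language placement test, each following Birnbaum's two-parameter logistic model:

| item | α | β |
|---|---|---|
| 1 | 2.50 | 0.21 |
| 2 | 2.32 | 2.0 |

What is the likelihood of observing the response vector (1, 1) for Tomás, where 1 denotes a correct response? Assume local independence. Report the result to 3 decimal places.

0.017

P(θ) = 1 / (1 + exp(−α(θ − β)))
P_1 = 1/(1+e^{-0.6000}) = 0.6457
P_2 = 1/(1+e^{3.5960}) = 0.0267
L = P_1 × P_2 = 0.6457 × 0.0267 = 0.01724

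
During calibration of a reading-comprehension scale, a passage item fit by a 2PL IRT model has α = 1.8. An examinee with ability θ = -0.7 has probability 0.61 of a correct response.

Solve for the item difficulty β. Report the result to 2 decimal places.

P(θ) = 1 / (1 + exp(−α(θ − β)))
logit(0.61) = ln(0.61/0.39) = 0.4473
β = θ − logit/(α) = -0.7 − 0.4473/1.8000 = -0.9485

-0.95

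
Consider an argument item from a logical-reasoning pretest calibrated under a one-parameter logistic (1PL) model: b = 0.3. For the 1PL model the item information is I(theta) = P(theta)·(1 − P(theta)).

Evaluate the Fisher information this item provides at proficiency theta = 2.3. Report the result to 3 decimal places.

0.105

P = 1/(1+e^{-2.0000}) = 0.8808
P(1−P) = 0.8808 × 0.1192 = 0.1050
I = P(1−P) = 0.10499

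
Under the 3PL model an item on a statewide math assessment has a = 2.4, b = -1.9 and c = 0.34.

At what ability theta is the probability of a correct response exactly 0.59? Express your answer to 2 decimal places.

P(theta) = c + (1 − c) · 1 / (1 + exp(−a(theta − b)))
Remove guessing floor: (0.59 − 0.34)/(1 − 0.34) = 0.3788
logit = ln(0.3788/0.6212) = -0.4947
theta = b + logit/(a) = -1.9 + (-0.4947)/2.4000 = -2.1061

-2.11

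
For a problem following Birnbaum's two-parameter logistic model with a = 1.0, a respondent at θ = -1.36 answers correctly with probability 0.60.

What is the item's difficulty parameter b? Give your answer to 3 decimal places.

P(θ) = 1 / (1 + exp(−a(θ − b)))
logit(0.60) = ln(0.60/0.40) = 0.4055
b = θ − logit/(a) = -1.36 − 0.4055/1.0000 = -1.7655

-1.765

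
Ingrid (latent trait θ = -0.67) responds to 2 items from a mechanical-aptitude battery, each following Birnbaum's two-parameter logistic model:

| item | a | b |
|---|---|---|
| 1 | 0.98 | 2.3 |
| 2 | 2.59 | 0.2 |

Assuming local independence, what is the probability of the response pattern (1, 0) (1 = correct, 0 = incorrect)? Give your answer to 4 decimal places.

P(θ) = 1 / (1 + exp(−a(θ − b)))
P_1 = 1/(1+e^{2.9106}) = 0.0516
P_2 = 1/(1+e^{2.2533}) = 0.0951
L = P_1 × (1−P_2) = 0.0516 × 0.9049 = 0.04672

0.0467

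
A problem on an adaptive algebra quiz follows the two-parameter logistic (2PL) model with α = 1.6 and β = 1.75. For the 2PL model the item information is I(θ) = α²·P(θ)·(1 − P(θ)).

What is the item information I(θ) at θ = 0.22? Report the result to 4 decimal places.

0.1875

P = 1/(1+e^{2.4480}) = 0.0796
P(1−P) = 0.0796 × 0.9204 = 0.0733
I = α² × P(1−P) = 1.6² × 0.0733 = 0.18752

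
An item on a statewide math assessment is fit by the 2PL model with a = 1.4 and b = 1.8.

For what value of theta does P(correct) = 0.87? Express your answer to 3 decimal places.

P(theta) = 1 / (1 + exp(−a(theta − b)))
logit = ln(0.8700/0.1300) = 1.9010
theta = b + logit/(a) = 1.8 + 1.9010/1.4000 = 3.1578

3.158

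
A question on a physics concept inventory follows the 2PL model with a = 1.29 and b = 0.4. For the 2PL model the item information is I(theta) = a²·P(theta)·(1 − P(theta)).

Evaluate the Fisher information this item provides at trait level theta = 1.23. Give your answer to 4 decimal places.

P = 1/(1+e^{-1.0707}) = 0.7447
P(1−P) = 0.7447 × 0.2553 = 0.1901
I = a² × P(1−P) = 1.29² × 0.1901 = 0.31636

0.3164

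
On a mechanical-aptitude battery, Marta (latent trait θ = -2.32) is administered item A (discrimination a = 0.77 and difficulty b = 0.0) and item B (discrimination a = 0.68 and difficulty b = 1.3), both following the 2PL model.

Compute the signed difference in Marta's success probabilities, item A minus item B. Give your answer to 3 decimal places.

0.065

P(θ) = 1 / (1 + exp(−a(θ − b)))
P_A = 0.1435
P_B = 0.0786
P_A − P_B = 0.0649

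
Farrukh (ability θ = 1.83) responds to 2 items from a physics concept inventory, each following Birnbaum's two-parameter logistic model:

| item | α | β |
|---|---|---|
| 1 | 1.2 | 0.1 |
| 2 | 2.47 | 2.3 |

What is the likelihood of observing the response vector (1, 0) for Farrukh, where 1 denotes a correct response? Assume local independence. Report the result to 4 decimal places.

0.6766

P(θ) = 1 / (1 + exp(−α(θ − β)))
P_1 = 1/(1+e^{-2.0760}) = 0.8885
P_2 = 1/(1+e^{1.1609}) = 0.2385
L = P_1 × (1−P_2) = 0.8885 × 0.7615 = 0.67663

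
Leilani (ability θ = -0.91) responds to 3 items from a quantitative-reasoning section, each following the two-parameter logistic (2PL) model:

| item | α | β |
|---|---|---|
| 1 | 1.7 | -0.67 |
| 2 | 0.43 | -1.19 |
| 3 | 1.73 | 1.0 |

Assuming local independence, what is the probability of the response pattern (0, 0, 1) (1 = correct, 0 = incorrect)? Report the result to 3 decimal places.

P(θ) = 1 / (1 + exp(−α(θ − β)))
P_1 = 1/(1+e^{0.4080}) = 0.3994
P_2 = 1/(1+e^{-0.1204}) = 0.5301
P_3 = 1/(1+e^{3.3043}) = 0.0354
L = (1−P_1) × (1−P_2) × P_3 = 0.6006 × 0.4699 × 0.0354 = 0.01000

0.010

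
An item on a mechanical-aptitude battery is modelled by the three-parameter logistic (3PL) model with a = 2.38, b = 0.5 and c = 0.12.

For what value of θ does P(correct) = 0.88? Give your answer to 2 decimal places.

P(θ) = c + (1 − c) · 1 / (1 + exp(−a(θ − b)))
Remove guessing floor: (0.88 − 0.12)/(1 − 0.12) = 0.8636
logit = ln(0.8636/0.1364) = 1.8458
θ = b + logit/(a) = 0.5 + 1.8458/2.3800 = 1.2756

1.28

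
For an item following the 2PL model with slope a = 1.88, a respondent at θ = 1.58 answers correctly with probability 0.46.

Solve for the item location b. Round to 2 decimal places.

P(θ) = 1 / (1 + exp(−a(θ − b)))
logit(0.46) = ln(0.46/0.54) = -0.1603
b = θ − logit/(a) = 1.58 − (-0.1603)/1.8800 = 1.6653

1.67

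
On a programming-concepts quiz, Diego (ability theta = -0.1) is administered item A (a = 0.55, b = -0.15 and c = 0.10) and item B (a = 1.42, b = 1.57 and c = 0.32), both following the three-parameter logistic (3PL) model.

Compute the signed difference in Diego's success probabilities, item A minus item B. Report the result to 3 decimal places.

P(theta) = c + (1 − c) · 1 / (1 + exp(−a(theta − b)))
P_A = 0.5562
P_B = 0.3781
P_A − P_B = 0.1781

0.178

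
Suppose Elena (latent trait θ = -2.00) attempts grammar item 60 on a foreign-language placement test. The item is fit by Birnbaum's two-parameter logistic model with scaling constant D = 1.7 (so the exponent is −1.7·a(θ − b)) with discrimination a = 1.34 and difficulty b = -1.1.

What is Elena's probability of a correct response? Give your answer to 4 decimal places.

P(θ) = 1 / (1 + exp(−D·a(θ − b)))
Exponent: 1.7 × 1.34 × (-2.00 − (-1.1)) = -2.0502
1/(1 + e^{2.0502}) = 0.1140
P = 0.1140

0.1140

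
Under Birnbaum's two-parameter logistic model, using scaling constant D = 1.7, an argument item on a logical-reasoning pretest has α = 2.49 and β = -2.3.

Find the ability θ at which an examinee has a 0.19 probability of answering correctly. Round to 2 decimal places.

-2.64

P(θ) = 1 / (1 + exp(−D·α(θ − β)))
logit = ln(0.1900/0.8100) = -1.4500
θ = β + logit/(1.7·α) = -2.3 + (-1.4500)/4.2330 = -2.6425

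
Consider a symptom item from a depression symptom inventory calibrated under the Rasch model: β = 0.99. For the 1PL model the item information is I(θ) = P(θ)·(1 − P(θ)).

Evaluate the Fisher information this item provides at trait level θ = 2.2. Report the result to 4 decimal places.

P = 1/(1+e^{-1.2100}) = 0.7703
P(1−P) = 0.7703 × 0.2297 = 0.1769
I = P(1−P) = 0.17694

0.1769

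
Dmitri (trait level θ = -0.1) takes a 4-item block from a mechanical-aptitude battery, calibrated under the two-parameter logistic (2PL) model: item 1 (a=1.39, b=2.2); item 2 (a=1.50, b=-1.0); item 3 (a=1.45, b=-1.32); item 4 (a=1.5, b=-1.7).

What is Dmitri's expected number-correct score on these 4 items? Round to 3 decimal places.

2.605

P(θ) = 1 / (1 + exp(−a(θ − b)))
P_1 = 1/(1+e^{3.1970}) = 0.0393
P_2 = 1/(1+e^{-1.3500}) = 0.7941
P_3 = 1/(1+e^{-1.7690}) = 0.8543
P_4 = 1/(1+e^{-2.4000}) = 0.9168
E[score] = 0.0393 + 0.7941 + 0.8543 + 0.9168 = 2.6046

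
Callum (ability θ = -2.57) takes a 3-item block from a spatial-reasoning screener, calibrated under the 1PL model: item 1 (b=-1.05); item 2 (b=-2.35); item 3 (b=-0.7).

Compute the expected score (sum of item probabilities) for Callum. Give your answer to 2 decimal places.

P(θ) = 1 / (1 + exp(−(θ − b)))
P_1 = 1/(1+e^{1.5200}) = 0.1795
P_2 = 1/(1+e^{0.2200}) = 0.4452
P_3 = 1/(1+e^{1.8700}) = 0.1335
E[score] = 0.1795 + 0.4452 + 0.1335 = 0.7582

0.76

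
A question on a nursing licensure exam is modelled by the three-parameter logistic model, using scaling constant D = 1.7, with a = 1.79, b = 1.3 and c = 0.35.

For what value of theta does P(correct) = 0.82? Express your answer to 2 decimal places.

P(theta) = c + (1 − c) · 1 / (1 + exp(−D·a(theta − b)))
Remove guessing floor: (0.82 − 0.35)/(1 − 0.35) = 0.7231
logit = ln(0.7231/0.2769) = 0.9598
theta = b + logit/(1.7·a) = 1.3 + 0.9598/3.0430 = 1.6154

1.62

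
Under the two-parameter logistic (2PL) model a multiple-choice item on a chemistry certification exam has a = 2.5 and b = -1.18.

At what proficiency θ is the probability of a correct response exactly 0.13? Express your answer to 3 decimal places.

-1.940

P(θ) = 1 / (1 + exp(−a(θ − b)))
logit = ln(0.1300/0.8700) = -1.9010
θ = b + logit/(a) = -1.18 + (-1.9010)/2.5000 = -1.9404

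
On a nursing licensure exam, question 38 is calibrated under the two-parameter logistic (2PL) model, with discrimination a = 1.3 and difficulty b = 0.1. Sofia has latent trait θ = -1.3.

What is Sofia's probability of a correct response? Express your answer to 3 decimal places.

P(θ) = 1 / (1 + exp(−a(θ − b)))
Exponent: 1.3 × (-1.3 − 0.1) = -1.8200
1/(1 + e^{1.8200}) = 0.1394

0.139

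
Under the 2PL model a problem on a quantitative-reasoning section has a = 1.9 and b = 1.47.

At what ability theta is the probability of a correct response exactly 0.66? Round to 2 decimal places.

P(theta) = 1 / (1 + exp(−a(theta − b)))
logit = ln(0.6600/0.3400) = 0.6633
theta = b + logit/(a) = 1.47 + 0.6633/1.9000 = 1.8191

1.82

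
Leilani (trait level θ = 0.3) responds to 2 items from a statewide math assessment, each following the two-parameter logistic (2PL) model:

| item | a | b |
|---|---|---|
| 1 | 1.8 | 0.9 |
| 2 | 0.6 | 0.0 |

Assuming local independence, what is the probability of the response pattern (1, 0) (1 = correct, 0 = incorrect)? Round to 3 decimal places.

P(θ) = 1 / (1 + exp(−a(θ − b)))
P_1 = 1/(1+e^{1.0800}) = 0.2535
P_2 = 1/(1+e^{-0.1800}) = 0.5449
L = P_1 × (1−P_2) = 0.2535 × 0.4551 = 0.11538

0.115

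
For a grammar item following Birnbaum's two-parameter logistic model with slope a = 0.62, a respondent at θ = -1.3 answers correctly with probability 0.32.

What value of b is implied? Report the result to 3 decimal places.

-0.084

P(θ) = 1 / (1 + exp(−a(θ − b)))
logit(0.32) = ln(0.32/0.68) = -0.7538
b = θ − logit/(a) = -1.3 − (-0.7538)/0.6200 = -0.0842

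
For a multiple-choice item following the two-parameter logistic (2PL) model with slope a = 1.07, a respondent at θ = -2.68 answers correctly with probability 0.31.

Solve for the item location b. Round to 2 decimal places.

-1.93

P(θ) = 1 / (1 + exp(−a(θ − b)))
logit(0.31) = ln(0.31/0.69) = -0.8001
b = θ − logit/(a) = -2.68 − (-0.8001)/1.0700 = -1.9322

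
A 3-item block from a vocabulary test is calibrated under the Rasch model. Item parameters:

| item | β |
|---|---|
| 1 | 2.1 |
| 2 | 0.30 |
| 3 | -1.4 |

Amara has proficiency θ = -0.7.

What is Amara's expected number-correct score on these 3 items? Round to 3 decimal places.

0.994

P(θ) = 1 / (1 + exp(−(θ − β)))
P_1 = 1/(1+e^{2.8000}) = 0.0573
P_2 = 1/(1+e^{1.0000}) = 0.2689
P_3 = 1/(1+e^{-0.7000}) = 0.6682
E[score] = 0.0573 + 0.2689 + 0.6682 = 0.9945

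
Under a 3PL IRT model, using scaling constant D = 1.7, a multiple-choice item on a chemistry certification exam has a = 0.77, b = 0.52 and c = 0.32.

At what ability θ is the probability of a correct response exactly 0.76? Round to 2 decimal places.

P(θ) = c + (1 − c) · 1 / (1 + exp(−D·a(θ − b)))
Remove guessing floor: (0.76 − 0.32)/(1 − 0.32) = 0.6471
logit = ln(0.6471/0.3529) = 0.6061
θ = b + logit/(1.7·a) = 0.52 + 0.6061/1.3090 = 0.9831

0.98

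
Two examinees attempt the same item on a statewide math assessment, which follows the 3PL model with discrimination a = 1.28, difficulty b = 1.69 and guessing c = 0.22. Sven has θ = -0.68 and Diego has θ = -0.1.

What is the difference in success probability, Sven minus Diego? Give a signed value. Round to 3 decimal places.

-0.036

P(θ) = c + (1 − c) · 1 / (1 + exp(−a(θ − b)))
P(Sven) = 0.2558  [exponent -3.0336]
P(Diego) = 0.2916  [exponent -2.2912]
Difference = 0.2558 − 0.2916 = -0.0358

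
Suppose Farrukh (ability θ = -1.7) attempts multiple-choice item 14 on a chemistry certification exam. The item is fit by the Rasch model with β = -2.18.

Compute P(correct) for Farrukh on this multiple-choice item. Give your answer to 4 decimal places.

P(θ) = 1 / (1 + exp(−(θ − β)))
Exponent: (-1.7 − (-2.18)) = 0.4800
1/(1 + e^{-0.4800}) = 0.6177
P = 0.6177

0.6177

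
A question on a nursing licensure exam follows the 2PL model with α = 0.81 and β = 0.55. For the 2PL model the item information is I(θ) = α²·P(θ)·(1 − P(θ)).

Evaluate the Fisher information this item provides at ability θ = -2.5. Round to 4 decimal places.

P = 1/(1+e^{2.4705}) = 0.0780
P(1−P) = 0.0780 × 0.9220 = 0.0719
I = α² × P(1−P) = 0.81² × 0.0719 = 0.04716

0.0472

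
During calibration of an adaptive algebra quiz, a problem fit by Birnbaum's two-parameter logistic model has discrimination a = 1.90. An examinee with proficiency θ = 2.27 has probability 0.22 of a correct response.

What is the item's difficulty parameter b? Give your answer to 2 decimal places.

2.94

P(θ) = 1 / (1 + exp(−a(θ − b)))
logit(0.22) = ln(0.22/0.78) = -1.2657
b = θ − logit/(a) = 2.27 − (-1.2657)/1.9000 = 2.9361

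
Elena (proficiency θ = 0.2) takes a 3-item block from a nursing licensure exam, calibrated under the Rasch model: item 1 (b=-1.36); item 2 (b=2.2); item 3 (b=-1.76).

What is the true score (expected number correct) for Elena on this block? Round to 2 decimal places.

1.82

P(θ) = 1 / (1 + exp(−(θ − b)))
P_1 = 1/(1+e^{-1.5600}) = 0.8264
P_2 = 1/(1+e^{2.0000}) = 0.1192
P_3 = 1/(1+e^{-1.9600}) = 0.8765
E[score] = 0.8264 + 0.1192 + 0.8765 = 1.8221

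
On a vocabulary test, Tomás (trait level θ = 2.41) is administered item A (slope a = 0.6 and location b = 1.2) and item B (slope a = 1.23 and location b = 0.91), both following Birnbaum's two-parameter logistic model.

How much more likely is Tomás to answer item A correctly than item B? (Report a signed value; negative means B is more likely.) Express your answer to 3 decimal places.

-0.190

P(θ) = 1 / (1 + exp(−a(θ − b)))
P_A = 0.6739
P_B = 0.8635
P_A − P_B = -0.1896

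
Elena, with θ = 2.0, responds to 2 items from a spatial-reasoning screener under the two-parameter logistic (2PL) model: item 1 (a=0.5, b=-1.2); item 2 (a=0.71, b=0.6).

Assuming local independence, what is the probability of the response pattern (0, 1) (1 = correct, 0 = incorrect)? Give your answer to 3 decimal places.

0.123

P(θ) = 1 / (1 + exp(−a(θ − b)))
P_1 = 1/(1+e^{-1.6000}) = 0.8320
P_2 = 1/(1+e^{-0.9940}) = 0.7299
L = (1−P_1) × P_2 = 0.1680 × 0.7299 = 0.12261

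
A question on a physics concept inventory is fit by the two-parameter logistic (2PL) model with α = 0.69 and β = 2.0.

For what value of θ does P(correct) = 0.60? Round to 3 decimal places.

2.588

P(θ) = 1 / (1 + exp(−α(θ − β)))
logit = ln(0.6000/0.4000) = 0.4055
θ = β + logit/(α) = 2.0 + 0.4055/0.6900 = 2.5876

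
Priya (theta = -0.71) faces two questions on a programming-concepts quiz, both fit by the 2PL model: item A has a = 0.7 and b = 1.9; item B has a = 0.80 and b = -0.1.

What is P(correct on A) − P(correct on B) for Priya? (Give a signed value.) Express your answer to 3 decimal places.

-0.242

P(theta) = 1 / (1 + exp(−a(theta − b)))
P_A = 0.1386
P_B = 0.3804
P_A − P_B = -0.2418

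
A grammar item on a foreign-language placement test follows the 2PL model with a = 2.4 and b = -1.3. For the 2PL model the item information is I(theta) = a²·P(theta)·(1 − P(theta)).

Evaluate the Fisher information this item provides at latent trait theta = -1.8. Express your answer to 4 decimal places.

P = 1/(1+e^{1.2000}) = 0.2315
P(1−P) = 0.2315 × 0.7685 = 0.1779
I = a² × P(1−P) = 2.4² × 0.1779 = 1.02467

1.0247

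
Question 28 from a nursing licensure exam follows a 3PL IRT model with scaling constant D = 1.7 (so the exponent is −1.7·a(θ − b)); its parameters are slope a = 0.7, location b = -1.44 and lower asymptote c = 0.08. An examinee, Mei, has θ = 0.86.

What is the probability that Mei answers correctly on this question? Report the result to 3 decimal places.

P(θ) = c + (1 − c) · 1 / (1 + exp(−D·a(θ − b)))
Exponent: 1.7 × 0.7 × (0.86 − (-1.44)) = 2.7370
1/(1 + e^{-2.7370}) = 0.9392
P = 0.08 + 0.92 × 0.9392 = 0.9440

0.944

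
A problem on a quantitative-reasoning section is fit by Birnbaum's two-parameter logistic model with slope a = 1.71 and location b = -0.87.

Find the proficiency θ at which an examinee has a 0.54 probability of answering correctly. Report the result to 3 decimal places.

P(θ) = 1 / (1 + exp(−a(θ − b)))
logit = ln(0.5400/0.4600) = 0.1603
θ = b + logit/(a) = -0.87 + 0.1603/1.7100 = -0.7762

-0.776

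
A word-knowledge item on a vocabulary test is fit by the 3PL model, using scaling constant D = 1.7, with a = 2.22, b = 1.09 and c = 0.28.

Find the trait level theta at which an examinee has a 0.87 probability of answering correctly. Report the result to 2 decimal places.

1.49

P(theta) = c + (1 − c) · 1 / (1 + exp(−D·a(theta − b)))
Remove guessing floor: (0.87 − 0.28)/(1 − 0.28) = 0.8194
logit = ln(0.8194/0.1806) = 1.5126
theta = b + logit/(1.7·a) = 1.09 + 1.5126/3.7740 = 1.4908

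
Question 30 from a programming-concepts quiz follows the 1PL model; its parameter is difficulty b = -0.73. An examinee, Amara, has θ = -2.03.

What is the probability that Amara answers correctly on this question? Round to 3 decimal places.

0.214

P(θ) = 1 / (1 + exp(−(θ − b)))
Exponent: (-2.03 − (-0.73)) = -1.3000
1/(1 + e^{1.3000}) = 0.2142
P = 0.2142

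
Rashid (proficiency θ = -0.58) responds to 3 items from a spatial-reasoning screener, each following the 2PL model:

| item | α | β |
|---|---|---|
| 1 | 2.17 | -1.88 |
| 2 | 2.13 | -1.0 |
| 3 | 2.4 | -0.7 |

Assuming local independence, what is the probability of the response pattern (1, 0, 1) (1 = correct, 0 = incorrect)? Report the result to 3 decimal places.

0.157

P(θ) = 1 / (1 + exp(−α(θ − β)))
P_1 = 1/(1+e^{-2.8210}) = 0.9438
P_2 = 1/(1+e^{-0.8946}) = 0.7098
P_3 = 1/(1+e^{-0.2880}) = 0.5715
L = P_1 × (1−P_2) × P_3 = 0.9438 × 0.2902 × 0.5715 = 0.15651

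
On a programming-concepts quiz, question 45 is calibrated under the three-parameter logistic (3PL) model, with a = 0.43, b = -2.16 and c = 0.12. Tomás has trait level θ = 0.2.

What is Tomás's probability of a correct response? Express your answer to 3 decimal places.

0.766

P(θ) = c + (1 − c) · 1 / (1 + exp(−a(θ − b)))
Exponent: 0.43 × (0.2 − (-2.16)) = 1.0148
1/(1 + e^{-1.0148}) = 0.7340
P = 0.12 + 0.88 × 0.7340 = 0.7659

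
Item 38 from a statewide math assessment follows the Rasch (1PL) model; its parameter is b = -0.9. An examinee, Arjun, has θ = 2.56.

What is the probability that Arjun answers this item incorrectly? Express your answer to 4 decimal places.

0.0305

P(θ) = 1 / (1 + exp(−(θ − b)))
Exponent: (2.56 − (-0.9)) = 3.4600
1/(1 + e^{-3.4600}) = 0.9695
P = 0.9695
P(incorrect) = 1 − 0.9695 = 0.0305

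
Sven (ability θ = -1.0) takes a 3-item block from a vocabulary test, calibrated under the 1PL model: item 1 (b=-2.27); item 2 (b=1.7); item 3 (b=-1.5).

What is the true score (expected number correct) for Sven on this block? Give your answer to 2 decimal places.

1.47

P(θ) = 1 / (1 + exp(−(θ − b)))
P_1 = 1/(1+e^{-1.2700}) = 0.7807
P_2 = 1/(1+e^{2.7000}) = 0.0630
P_3 = 1/(1+e^{-0.5000}) = 0.6225
E[score] = 0.7807 + 0.0630 + 0.6225 = 1.4662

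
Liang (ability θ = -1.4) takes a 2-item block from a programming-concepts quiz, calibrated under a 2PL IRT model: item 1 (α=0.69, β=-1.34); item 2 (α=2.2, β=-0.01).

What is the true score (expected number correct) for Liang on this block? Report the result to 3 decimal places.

0.535

P(θ) = 1 / (1 + exp(−α(θ − β)))
P_1 = 1/(1+e^{0.0414}) = 0.4897
P_2 = 1/(1+e^{3.0580}) = 0.0449
E[score] = 0.4897 + 0.0449 = 0.5345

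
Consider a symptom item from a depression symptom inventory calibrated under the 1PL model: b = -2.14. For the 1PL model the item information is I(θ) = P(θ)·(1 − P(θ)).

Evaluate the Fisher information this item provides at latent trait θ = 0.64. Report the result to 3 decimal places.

0.055

P = 1/(1+e^{-2.7800}) = 0.9416
P(1−P) = 0.9416 × 0.0584 = 0.0550
I = P(1−P) = 0.05500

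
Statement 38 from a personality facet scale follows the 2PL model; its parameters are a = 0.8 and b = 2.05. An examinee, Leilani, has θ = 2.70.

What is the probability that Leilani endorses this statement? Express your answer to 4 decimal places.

P(θ) = 1 / (1 + exp(−a(θ − b)))
Exponent: 0.8 × (2.70 − 2.05) = 0.5200
1/(1 + e^{-0.5200}) = 0.6271

0.6271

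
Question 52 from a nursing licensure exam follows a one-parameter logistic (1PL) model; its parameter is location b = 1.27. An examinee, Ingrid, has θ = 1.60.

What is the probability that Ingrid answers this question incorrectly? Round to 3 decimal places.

0.418

P(θ) = 1 / (1 + exp(−(θ − b)))
Exponent: (1.60 − 1.27) = 0.3300
1/(1 + e^{-0.3300}) = 0.5818
P = 0.5818
P(incorrect) = 1 − 0.5818 = 0.4182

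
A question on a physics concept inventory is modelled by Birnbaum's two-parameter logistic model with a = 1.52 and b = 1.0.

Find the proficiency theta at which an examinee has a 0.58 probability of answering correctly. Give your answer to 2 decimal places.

1.21

P(theta) = 1 / (1 + exp(−a(theta − b)))
logit = ln(0.5800/0.4200) = 0.3228
theta = b + logit/(a) = 1.0 + 0.3228/1.5200 = 1.2124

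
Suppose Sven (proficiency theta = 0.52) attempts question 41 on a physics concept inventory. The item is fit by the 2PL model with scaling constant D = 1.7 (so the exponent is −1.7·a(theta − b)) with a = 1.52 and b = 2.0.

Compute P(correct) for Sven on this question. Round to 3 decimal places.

P(theta) = 1 / (1 + exp(−D·a(theta − b)))
Exponent: 1.7 × 1.52 × (0.52 − 2.0) = -3.8243
1/(1 + e^{3.8243}) = 0.0214
P = 0.0214

0.021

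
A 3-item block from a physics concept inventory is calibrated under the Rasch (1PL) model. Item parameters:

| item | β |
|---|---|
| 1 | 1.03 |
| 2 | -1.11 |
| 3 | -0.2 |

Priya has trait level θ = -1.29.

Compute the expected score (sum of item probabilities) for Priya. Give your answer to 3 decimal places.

P(θ) = 1 / (1 + exp(−(θ − β)))
P_1 = 1/(1+e^{2.3200}) = 0.0895
P_2 = 1/(1+e^{0.1800}) = 0.4551
P_3 = 1/(1+e^{1.0900}) = 0.2516
E[score] = 0.0895 + 0.4551 + 0.2516 = 0.7962

0.796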